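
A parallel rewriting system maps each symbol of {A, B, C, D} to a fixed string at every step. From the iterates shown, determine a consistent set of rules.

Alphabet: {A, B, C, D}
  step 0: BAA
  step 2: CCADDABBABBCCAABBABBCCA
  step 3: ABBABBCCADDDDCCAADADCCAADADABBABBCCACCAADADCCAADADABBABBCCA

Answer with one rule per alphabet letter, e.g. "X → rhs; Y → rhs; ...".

  step 2 ⇒ step 3: CCADDABBABBCCAABBABBCCA ⇒ ABB·ABB·CCA·DD·DD·CCA·AD·AD·CCA·AD·AD·ABB·ABB·CCA·CCA·AD·AD·CCA·AD·AD·ABB·ABB·CCA
    A ↦ CCA
    B ↦ AD
    C ↦ ABB
    D ↦ DD

A->CCA, B->AD, C->ABB, D->DD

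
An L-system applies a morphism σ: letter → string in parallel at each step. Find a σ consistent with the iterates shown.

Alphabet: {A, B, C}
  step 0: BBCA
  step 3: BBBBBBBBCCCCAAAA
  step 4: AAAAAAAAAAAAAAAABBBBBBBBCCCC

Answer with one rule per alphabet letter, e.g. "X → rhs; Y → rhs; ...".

  step 3 ⇒ step 4: BBBBBBBBCCCCAAAA ⇒ AA·AA·AA·AA·AA·AA·AA·AA·BB·BB·BB·BB·C·C·C·C
    A ↦ C
    B ↦ AA
    C ↦ BB

A->C, B->AA, C->BB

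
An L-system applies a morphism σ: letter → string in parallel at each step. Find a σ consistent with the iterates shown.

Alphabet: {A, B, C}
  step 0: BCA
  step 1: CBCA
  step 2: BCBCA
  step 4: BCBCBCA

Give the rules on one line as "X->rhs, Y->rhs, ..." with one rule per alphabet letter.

  step 1 ⇒ step 2: CBCA ⇒ B·C·B·CA
    A ↦ CA
    B ↦ C
    C ↦ B

A->CA, B->C, C->B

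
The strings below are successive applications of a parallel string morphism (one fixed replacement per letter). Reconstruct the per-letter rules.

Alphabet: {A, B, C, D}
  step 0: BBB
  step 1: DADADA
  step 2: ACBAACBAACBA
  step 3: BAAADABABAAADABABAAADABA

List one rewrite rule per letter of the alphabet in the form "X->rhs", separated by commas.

  step 2 ⇒ step 3: ACBAACBAACBA ⇒ BA·AA·DA·BA·BA·AA·DA·BA·BA·AA·DA·BA
    A ↦ BA
    B ↦ DA
    C ↦ AA
  step 1 ⇒ step 2: DADADA ⇒ AC·BA·AC·BA·AC·BA
    D ↦ AC

A->BA, B->DA, C->AA, D->AC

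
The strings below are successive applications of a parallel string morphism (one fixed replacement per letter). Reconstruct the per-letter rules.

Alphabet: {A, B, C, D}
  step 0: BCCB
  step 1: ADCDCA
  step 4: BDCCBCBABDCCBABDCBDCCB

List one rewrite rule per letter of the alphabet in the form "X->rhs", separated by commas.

  step 0 ⇒ step 1: BCCB ⇒ A·DC·DC·A
    B ↦ A
    C ↦ DC
    A ↦ CB  (constrained at step 1)
    D ↦ B  (constrained at step 1)

A->CB, B->A, C->DC, D->B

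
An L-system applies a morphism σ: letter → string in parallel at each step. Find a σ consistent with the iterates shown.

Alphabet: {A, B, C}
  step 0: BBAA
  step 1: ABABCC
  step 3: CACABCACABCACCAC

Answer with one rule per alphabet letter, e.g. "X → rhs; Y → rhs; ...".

A->C, B->AB, C->CA

  step 0 ⇒ step 1: BBAA ⇒ AB·AB·C·C
    A ↦ C
    B ↦ AB
    C ↦ CA  (constrained at step 1)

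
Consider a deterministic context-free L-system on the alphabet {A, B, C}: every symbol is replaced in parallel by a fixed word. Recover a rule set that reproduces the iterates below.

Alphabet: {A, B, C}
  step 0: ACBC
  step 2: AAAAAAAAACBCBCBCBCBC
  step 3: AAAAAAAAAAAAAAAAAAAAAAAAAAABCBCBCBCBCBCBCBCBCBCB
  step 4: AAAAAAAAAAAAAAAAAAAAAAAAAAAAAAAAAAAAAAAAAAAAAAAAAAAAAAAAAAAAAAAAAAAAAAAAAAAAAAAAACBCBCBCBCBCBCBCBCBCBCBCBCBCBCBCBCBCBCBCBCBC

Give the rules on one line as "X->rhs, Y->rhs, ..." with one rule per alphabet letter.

A->AAA, B->CBC, C->B

  step 3 ⇒ step 4: AAAAAAAAAAAAAAAAAAAAAAAAAAABCBCBCBCBCBCBCBCBCBCB ⇒ AAA·AAA·AAA·AAA·AAA·AAA·AAA·AAA·AAA·AAA·AAA·AAA·AAA·AAA·AAA·AAA·AAA·AAA·AAA·AAA·AAA·AAA·AAA·AAA·AAA·AAA·AAA·CBC·B·CBC·B·CBC·B·CBC·B·CBC·B·CBC·B·CBC·B·CBC·B·CBC·B·CBC·B·CBC
    A ↦ AAA
    B ↦ CBC
    C ↦ B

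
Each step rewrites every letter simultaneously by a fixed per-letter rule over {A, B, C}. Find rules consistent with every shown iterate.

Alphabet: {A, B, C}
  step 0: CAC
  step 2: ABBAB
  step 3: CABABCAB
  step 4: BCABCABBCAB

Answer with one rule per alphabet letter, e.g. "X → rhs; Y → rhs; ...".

A->C, B->AB, C->B

  step 3 ⇒ step 4: CABABCAB ⇒ B·C·AB·C·AB·B·C·AB
    A ↦ C
    B ↦ AB
    C ↦ B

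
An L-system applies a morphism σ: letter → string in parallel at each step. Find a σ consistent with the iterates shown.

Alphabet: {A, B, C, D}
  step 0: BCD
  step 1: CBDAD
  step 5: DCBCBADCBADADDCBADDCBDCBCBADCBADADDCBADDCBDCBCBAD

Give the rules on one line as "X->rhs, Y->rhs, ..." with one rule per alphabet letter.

  step 0 ⇒ step 1: BCD ⇒ CB·D·AD
    B ↦ CB
    C ↦ D
    D ↦ AD
    A ↦ CB  (constrained at step 1)

A->CB, B->CB, C->D, D->AD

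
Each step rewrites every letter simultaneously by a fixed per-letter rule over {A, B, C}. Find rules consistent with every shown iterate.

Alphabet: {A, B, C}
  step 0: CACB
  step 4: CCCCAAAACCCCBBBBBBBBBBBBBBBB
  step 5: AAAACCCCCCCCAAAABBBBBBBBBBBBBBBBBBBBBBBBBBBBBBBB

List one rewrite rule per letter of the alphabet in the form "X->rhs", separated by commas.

A->CC, B->BB, C->A

  step 4 ⇒ step 5: CCCCAAAACCCCBBBBBBBBBBBBBBBB ⇒ A·A·A·A·CC·CC·CC·CC·A·A·A·A·BB·BB·BB·BB·BB·BB·BB·BB·BB·BB·BB·BB·BB·BB·BB·BB
    A ↦ CC
    B ↦ BB
    C ↦ A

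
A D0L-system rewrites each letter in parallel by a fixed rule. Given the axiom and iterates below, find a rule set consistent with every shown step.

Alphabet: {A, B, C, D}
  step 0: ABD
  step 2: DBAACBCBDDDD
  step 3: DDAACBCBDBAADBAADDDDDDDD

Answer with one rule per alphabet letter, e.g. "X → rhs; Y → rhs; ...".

A->CB, B->AA, C->DB, D->DD

  step 2 ⇒ step 3: DBAACBCBDDDD ⇒ DD·AA·CB·CB·DB·AA·DB·AA·DD·DD·DD·DD
    A ↦ CB
    B ↦ AA
    C ↦ DB
    D ↦ DD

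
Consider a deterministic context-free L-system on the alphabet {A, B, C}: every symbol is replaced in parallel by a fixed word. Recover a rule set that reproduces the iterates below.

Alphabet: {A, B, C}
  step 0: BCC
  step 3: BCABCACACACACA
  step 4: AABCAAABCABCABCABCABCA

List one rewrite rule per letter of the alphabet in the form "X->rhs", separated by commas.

A->CA, B->AA, C->B

  step 3 ⇒ step 4: BCABCACACACACA ⇒ AA·B·CA·AA·B·CA·B·CA·B·CA·B·CA·B·CA
    A ↦ CA
    B ↦ AA
    C ↦ B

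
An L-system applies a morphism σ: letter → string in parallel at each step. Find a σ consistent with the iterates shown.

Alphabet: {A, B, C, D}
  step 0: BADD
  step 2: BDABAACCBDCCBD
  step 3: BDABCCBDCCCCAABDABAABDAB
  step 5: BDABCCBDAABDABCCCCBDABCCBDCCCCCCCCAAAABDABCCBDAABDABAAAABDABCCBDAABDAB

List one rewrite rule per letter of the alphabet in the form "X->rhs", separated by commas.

  step 2 ⇒ step 3: BDABAACCBDCCBD ⇒ BD·AB·CC·BD·CC·CC·A·A·BD·AB·A·A·BD·AB
    A ↦ CC
    B ↦ BD
    C ↦ A
    D ↦ AB

A->CC, B->BD, C->A, D->AB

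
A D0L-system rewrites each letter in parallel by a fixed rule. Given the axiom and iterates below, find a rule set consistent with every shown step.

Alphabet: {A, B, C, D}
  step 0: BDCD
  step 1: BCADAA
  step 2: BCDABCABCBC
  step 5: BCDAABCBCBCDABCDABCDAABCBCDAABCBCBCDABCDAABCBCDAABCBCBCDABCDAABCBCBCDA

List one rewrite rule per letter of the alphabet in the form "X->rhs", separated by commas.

A->BC, B->BC, C->DA, D->A

  step 1 ⇒ step 2: BCADAA ⇒ BC·DA·BC·A·BC·BC
    A ↦ BC
    B ↦ BC
    C ↦ DA
    D ↦ A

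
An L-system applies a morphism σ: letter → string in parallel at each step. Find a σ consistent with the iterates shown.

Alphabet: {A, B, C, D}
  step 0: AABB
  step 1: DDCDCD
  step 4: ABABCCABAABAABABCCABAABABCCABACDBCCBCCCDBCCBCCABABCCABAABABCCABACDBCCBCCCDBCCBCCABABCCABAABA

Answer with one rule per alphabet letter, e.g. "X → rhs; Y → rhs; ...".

A->D, B->CD, C->BCC, D->ABA

  step 0 ⇒ step 1: AABB ⇒ D·D·CD·CD
    A ↦ D
    B ↦ CD
    C ↦ BCC  (constrained at step 1)
    D ↦ ABA  (constrained at step 1)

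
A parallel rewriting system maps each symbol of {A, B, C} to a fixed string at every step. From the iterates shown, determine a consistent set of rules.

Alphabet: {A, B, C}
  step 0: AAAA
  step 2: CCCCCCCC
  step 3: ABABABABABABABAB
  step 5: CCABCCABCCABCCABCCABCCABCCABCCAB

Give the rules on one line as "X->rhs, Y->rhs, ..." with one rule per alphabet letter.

  step 2 ⇒ step 3: CCCCCCCC ⇒ AB·AB·AB·AB·AB·AB·AB·AB
    C ↦ AB
    A ↦ BB  (constrained at step 0)
    B ↦ C  (constrained at step 3)

A->BB, B->C, C->AB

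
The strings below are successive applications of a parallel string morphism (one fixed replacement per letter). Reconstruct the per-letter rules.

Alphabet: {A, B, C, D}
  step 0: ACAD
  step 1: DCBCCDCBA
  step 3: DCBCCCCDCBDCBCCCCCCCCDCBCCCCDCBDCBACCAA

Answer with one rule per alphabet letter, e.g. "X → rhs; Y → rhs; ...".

  step 0 ⇒ step 1: ACAD ⇒ DCB·CC·DCB·A
    A ↦ DCB
    C ↦ CC
    D ↦ A
    B ↦ AA  (constrained at step 1)

A->DCB, B->AA, C->CC, D->A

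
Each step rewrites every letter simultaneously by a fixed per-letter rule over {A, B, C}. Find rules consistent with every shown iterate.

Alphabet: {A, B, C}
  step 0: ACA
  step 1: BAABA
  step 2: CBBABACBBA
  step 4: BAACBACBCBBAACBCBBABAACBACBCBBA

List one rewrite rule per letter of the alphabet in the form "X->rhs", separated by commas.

A->BA, B->CB, C->A

  step 1 ⇒ step 2: BAABA ⇒ CB·BA·BA·CB·BA
    A ↦ BA
    B ↦ CB
  step 0 ⇒ step 1: ACA ⇒ BA·A·BA
    C ↦ A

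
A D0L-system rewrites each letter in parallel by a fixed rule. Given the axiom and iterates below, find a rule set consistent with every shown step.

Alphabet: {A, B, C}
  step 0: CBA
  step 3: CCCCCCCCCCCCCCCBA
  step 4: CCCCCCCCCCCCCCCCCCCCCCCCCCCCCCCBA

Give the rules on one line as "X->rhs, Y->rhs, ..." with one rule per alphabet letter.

  step 3 ⇒ step 4: CCCCCCCCCCCCCCCBA ⇒ CC·CC·CC·CC·CC·CC·CC·CC·CC·CC·CC·CC·CC·CC·CC·C·BA
    A ↦ BA
    B ↦ C
    C ↦ CC

A->BA, B->C, C->CC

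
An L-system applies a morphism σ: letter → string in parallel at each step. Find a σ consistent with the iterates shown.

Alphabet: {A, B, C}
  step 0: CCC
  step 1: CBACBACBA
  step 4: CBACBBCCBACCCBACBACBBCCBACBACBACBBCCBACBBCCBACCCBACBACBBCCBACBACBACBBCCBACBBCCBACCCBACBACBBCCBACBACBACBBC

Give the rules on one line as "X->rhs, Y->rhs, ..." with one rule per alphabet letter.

A->BBC, B->C, C->CBA

  step 0 ⇒ step 1: CCC ⇒ CBA·CBA·CBA
    C ↦ CBA
    A ↦ BBC  (constrained at step 1)
    B ↦ C  (constrained at step 1)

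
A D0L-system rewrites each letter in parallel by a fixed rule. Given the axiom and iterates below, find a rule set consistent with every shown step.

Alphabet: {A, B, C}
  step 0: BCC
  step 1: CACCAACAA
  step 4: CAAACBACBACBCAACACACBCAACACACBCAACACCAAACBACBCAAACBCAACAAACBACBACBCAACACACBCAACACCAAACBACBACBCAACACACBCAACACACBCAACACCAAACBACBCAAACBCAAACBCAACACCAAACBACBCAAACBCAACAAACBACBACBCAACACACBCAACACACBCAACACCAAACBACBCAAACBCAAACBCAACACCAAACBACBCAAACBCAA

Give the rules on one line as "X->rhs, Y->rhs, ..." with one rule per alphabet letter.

A->ACB, B->CAC, C->CAA

  step 0 ⇒ step 1: BCC ⇒ CAC·CAA·CAA
    B ↦ CAC
    C ↦ CAA
    A ↦ ACB  (constrained at step 1)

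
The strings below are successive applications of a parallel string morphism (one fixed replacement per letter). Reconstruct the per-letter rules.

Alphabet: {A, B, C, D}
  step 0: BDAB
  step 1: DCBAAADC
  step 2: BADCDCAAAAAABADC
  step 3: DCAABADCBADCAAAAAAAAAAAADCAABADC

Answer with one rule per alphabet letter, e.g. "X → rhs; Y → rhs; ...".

A->AA, B->DC, C->DC, D->BA

  step 2 ⇒ step 3: BADCDCAAAAAABADC ⇒ DC·AA·BA·DC·BA·DC·AA·AA·AA·AA·AA·AA·DC·AA·BA·DC
    A ↦ AA
    B ↦ DC
    C ↦ DC
    D ↦ BA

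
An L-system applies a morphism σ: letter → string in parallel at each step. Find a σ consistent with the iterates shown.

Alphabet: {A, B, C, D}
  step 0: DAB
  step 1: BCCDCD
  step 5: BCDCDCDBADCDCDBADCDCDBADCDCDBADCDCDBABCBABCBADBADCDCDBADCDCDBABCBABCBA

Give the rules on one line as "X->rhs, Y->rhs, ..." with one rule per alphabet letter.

  step 0 ⇒ step 1: DAB ⇒ BC·CDC·D
    A ↦ CDC
    B ↦ D
    D ↦ BC
    C ↦ BA  (constrained at step 1)

A->CDC, B->D, C->BA, D->BC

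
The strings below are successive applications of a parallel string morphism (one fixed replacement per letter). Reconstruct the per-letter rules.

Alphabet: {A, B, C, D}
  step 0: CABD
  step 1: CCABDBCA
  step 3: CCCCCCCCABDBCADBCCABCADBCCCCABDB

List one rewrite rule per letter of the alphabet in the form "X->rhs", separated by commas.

  step 0 ⇒ step 1: CABD ⇒ CC·AB·DB·CA
    A ↦ AB
    B ↦ DB
    C ↦ CC
    D ↦ CA

A->AB, B->DB, C->CC, D->CA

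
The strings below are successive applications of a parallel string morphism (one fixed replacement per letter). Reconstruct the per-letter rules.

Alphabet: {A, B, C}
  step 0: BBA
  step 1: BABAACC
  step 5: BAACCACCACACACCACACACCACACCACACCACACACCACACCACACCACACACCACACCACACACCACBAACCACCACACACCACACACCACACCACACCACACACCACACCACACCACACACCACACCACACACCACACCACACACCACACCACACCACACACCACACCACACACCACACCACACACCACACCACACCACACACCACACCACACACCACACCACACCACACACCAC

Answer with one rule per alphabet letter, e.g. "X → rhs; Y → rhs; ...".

A->ACC, B->BA, C->AC

  step 0 ⇒ step 1: BBA ⇒ BA·BA·ACC
    A ↦ ACC
    B ↦ BA
    C ↦ AC  (constrained at step 1)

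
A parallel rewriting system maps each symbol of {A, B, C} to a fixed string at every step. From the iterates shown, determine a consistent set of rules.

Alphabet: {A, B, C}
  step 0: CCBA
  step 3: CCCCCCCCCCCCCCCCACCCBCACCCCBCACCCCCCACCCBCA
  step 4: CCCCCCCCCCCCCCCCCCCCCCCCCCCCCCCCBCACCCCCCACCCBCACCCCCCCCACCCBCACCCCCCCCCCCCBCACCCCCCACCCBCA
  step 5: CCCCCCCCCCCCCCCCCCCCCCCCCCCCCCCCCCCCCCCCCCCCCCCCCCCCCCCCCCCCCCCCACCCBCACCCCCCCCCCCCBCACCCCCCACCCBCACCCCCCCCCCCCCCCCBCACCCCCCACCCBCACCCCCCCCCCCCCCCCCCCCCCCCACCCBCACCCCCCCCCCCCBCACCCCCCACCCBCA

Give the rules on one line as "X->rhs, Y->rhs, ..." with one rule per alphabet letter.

  step 4 ⇒ step 5: CCCCCCCCCCCCCCCCCCCCCCCCCCCCCCCCBCACCCCCCACCCBCACCCCCCCCACCCBCACCCCCCCCCCCCBCACCCCCCACCCBCA ⇒ CC·CC·CC·CC·CC·CC·CC·CC·CC·CC·CC·CC·CC·CC·CC·CC·CC·CC·CC·CC·CC·CC·CC·CC·CC·CC·CC·CC·CC·CC·CC·CC·AC·CC·BCA·CC·CC·CC·CC·CC·CC·BCA·CC·CC·CC·AC·CC·BCA·CC·CC·CC·CC·CC·CC·CC·CC·BCA·CC·CC·CC·AC·CC·BCA·CC·CC·CC·CC·CC·CC·CC·CC·CC·CC·CC·CC·AC·CC·BCA·CC·CC·CC·CC·CC·CC·BCA·CC·CC·CC·AC·CC·BCA
    A ↦ BCA
    B ↦ AC
    C ↦ CC

A->BCA, B->AC, C->CC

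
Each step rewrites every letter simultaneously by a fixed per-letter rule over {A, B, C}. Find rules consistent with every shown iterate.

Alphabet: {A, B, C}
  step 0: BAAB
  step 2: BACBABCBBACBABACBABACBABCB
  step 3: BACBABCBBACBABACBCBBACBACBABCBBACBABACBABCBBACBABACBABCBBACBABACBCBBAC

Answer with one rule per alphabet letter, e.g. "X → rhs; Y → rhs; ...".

A->BA, B->BAC, C->BCB

  step 2 ⇒ step 3: BACBABCBBACBABACBABACBABCB ⇒ BAC·BA·BCB·BAC·BA·BAC·BCB·BAC·BAC·BA·BCB·BAC·BA·BAC·BA·BCB·BAC·BA·BAC·BA·BCB·BAC·BA·BAC·BCB·BAC
    A ↦ BA
    B ↦ BAC
    C ↦ BCB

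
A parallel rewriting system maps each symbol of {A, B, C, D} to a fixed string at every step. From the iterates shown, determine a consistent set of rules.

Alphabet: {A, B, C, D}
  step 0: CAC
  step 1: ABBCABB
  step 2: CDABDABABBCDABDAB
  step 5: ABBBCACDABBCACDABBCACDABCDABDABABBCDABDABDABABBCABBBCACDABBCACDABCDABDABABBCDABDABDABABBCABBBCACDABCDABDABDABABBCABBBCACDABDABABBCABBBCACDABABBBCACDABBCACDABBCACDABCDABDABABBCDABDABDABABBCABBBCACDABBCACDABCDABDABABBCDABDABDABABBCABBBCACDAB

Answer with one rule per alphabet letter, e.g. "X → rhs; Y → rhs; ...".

A->C, B->DAB, C->ABB, D->BCA

  step 1 ⇒ step 2: ABBCABB ⇒ C·DAB·DAB·ABB·C·DAB·DAB
    A ↦ C
    B ↦ DAB
    C ↦ ABB
    D ↦ BCA  (constrained at step 2)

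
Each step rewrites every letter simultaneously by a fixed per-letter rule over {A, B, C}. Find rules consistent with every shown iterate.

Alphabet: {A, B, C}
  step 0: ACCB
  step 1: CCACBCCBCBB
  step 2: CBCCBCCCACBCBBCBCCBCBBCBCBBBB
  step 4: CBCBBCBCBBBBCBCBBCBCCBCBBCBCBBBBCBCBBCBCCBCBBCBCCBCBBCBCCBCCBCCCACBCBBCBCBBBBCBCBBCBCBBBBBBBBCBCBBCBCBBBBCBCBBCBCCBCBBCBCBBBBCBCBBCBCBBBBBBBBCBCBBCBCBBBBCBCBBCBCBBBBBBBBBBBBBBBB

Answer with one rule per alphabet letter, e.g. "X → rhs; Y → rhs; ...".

A->CCA, B->BB, C->CBC

  step 1 ⇒ step 2: CCACBCCBCBB ⇒ CBC·CBC·CCA·CBC·BB·CBC·CBC·BB·CBC·BB·BB
    A ↦ CCA
    B ↦ BB
    C ↦ CBC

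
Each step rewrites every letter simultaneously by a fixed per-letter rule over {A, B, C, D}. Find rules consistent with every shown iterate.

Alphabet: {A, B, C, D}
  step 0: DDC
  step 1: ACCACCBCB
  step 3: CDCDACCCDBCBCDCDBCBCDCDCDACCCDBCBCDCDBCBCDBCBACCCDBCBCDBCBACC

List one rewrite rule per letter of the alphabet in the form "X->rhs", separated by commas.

A->BBD, B->CD, C->BCB, D->ACC

  step 0 ⇒ step 1: DDC ⇒ ACC·ACC·BCB
    C ↦ BCB
    D ↦ ACC
    A ↦ BBD  (constrained at step 1)
    B ↦ CD  (constrained at step 1)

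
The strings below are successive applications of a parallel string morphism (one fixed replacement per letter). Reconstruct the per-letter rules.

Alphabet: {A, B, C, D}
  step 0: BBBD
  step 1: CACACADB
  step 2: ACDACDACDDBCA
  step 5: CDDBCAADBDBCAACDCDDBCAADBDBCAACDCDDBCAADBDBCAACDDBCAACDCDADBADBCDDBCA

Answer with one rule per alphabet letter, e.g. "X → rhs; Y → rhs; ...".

  step 1 ⇒ step 2: CACACADB ⇒ A·CD·A·CD·A·CD·DB·CA
    A ↦ CD
    B ↦ CA
    C ↦ A
    D ↦ DB

A->CD, B->CA, C->A, D->DB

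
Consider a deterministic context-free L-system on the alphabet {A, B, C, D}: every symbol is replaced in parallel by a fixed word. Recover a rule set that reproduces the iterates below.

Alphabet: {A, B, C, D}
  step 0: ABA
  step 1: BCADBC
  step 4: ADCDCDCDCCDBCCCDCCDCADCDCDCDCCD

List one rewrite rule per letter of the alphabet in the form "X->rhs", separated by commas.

  step 0 ⇒ step 1: ABA ⇒ BC·AD·BC
    A ↦ BC
    B ↦ AD
    C ↦ CD  (constrained at step 1)
    D ↦ C  (constrained at step 1)

A->BC, B->AD, C->CD, D->C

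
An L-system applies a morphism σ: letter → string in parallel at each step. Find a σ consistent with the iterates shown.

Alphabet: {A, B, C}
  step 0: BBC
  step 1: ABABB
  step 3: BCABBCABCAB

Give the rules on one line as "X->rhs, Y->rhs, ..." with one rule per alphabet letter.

  step 0 ⇒ step 1: BBC ⇒ AB·AB·B
    B ↦ AB
    C ↦ B
    A ↦ C  (constrained at step 1)

A->C, B->AB, C->B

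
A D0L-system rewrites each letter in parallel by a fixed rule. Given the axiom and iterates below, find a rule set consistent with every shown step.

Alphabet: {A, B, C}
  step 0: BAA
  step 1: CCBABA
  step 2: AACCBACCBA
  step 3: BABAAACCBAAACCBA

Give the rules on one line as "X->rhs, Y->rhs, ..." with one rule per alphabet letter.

  step 2 ⇒ step 3: AACCBACCBA ⇒ BA·BA·A·A·CC·BA·A·A·CC·BA
    A ↦ BA
    B ↦ CC
    C ↦ A

A->BA, B->CC, C->A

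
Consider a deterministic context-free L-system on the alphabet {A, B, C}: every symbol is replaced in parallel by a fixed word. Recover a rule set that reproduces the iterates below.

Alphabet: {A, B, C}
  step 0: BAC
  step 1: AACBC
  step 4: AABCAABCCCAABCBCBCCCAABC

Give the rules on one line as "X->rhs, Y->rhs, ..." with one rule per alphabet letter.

  step 0 ⇒ step 1: BAC ⇒ AA·C·BC
    A ↦ C
    B ↦ AA
    C ↦ BC

A->C, B->AA, C->BC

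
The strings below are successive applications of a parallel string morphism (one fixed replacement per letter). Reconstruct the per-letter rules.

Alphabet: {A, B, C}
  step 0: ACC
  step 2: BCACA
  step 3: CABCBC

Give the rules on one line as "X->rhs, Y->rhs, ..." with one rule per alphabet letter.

A->C, B->CA, C->B

  step 2 ⇒ step 3: BCACA ⇒ CA·B·C·B·C
    A ↦ C
    B ↦ CA
    C ↦ B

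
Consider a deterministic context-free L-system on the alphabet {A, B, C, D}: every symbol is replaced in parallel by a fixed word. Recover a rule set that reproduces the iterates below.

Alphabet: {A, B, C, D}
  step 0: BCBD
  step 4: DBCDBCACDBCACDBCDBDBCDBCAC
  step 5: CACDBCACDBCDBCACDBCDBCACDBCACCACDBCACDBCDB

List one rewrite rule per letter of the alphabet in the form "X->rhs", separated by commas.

  step 4 ⇒ step 5: DBCDBCACDBCACDBCDBDBCDBCAC ⇒ CA·C·DB·CA·C·DB·C·DB·CA·C·DB·C·DB·CA·C·DB·CA·C·CA·C·DB·CA·C·DB·C·DB
    A ↦ C
    B ↦ C
    C ↦ DB
    D ↦ CA

A->C, B->C, C->DB, D->CA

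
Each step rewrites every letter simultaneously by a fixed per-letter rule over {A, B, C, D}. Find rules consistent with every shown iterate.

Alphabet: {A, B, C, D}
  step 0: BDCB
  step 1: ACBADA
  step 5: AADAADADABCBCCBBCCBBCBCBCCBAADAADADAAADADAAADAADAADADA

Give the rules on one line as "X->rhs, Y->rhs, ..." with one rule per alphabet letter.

A->BC, B->A, C->AD, D->CB

  step 0 ⇒ step 1: BDCB ⇒ A·CB·AD·A
    B ↦ A
    C ↦ AD
    D ↦ CB
    A ↦ BC  (constrained at step 1)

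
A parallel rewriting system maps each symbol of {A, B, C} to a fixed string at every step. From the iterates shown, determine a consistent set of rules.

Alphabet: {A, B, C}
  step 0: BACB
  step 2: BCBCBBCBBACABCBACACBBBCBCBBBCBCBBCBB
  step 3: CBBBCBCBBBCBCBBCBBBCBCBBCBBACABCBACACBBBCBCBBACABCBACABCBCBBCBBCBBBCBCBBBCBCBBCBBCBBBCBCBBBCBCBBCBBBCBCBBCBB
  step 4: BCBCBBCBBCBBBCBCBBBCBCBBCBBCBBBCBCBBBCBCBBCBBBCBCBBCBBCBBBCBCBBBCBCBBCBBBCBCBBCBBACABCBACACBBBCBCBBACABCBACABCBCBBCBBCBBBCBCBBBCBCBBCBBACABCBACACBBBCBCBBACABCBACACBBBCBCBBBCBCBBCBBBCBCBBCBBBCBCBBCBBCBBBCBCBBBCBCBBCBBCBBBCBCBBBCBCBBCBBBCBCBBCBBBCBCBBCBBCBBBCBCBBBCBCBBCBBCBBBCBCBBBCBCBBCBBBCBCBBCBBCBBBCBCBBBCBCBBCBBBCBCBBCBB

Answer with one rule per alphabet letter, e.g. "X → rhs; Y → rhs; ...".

A->ACA, B->CBB, C->BCB

  step 3 ⇒ step 4: CBBBCBCBBBCBCBBCBBBCBCBBCBBACABCBACACBBBCBCBBACABCBACABCBCBBCBBCBBBCBCBBBCBCBBCBBCBBBCBCBBBCBCBBCBBBCBCBBCBB ⇒ BCB·CBB·CBB·CBB·BCB·CBB·BCB·CBB·CBB·CBB·BCB·CBB·BCB·CBB·CBB·BCB·CBB·CBB·CBB·BCB·CBB·BCB·CBB·CBB·BCB·CBB·CBB·ACA·BCB·ACA·CBB·BCB·CBB·ACA·BCB·ACA·BCB·CBB·CBB·CBB·BCB·CBB·BCB·CBB·CBB·ACA·BCB·ACA·CBB·BCB·CBB·ACA·BCB·ACA·CBB·BCB·CBB·BCB·CBB·CBB·BCB·CBB·CBB·BCB·CBB·CBB·CBB·BCB·CBB·BCB·CBB·CBB·CBB·BCB·CBB·BCB·CBB·CBB·BCB·CBB·CBB·BCB·CBB·CBB·CBB·BCB·CBB·BCB·CBB·CBB·CBB·BCB·CBB·BCB·CBB·CBB·BCB·CBB·CBB·CBB·BCB·CBB·BCB·CBB·CBB·BCB·CBB·CBB
    A ↦ ACA
    B ↦ CBB
    C ↦ BCB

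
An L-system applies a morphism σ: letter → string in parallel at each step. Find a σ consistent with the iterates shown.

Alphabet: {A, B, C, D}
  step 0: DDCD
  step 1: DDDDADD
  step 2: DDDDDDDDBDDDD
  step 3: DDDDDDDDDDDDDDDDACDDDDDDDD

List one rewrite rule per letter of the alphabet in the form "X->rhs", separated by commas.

A->B, B->AC, C->A, D->DD

  step 2 ⇒ step 3: DDDDDDDDBDDDD ⇒ DD·DD·DD·DD·DD·DD·DD·DD·AC·DD·DD·DD·DD
    B ↦ AC
    D ↦ DD
  step 1 ⇒ step 2: DDDDADD ⇒ DD·DD·DD·DD·B·DD·DD
    A ↦ B
  step 0 ⇒ step 1: DDCD ⇒ DD·DD·A·DD
    C ↦ A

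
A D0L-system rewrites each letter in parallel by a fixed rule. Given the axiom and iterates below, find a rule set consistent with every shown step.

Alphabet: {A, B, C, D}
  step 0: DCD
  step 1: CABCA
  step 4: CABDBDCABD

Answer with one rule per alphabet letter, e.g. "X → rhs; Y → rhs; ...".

  step 0 ⇒ step 1: DCD ⇒ CA·B·CA
    C ↦ B
    D ↦ CA
    A ↦ D  (constrained at step 1)
    B ↦ D  (constrained at step 1)

A->D, B->D, C->B, D->CA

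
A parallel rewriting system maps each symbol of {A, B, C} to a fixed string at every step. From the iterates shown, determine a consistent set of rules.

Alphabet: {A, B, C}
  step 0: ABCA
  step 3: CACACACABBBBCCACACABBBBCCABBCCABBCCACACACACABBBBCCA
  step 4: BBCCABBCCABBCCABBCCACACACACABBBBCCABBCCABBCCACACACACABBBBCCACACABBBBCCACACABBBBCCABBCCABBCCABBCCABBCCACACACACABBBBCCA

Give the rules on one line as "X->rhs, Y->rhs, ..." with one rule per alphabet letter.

A->CCA, B->CA, C->BB

  step 3 ⇒ step 4: CACACACABBBBCCACACABBBBCCABBCCABBCCACACACACABBBBCCA ⇒ BB·CCA·BB·CCA·BB·CCA·BB·CCA·CA·CA·CA·CA·BB·BB·CCA·BB·CCA·BB·CCA·CA·CA·CA·CA·BB·BB·CCA·CA·CA·BB·BB·CCA·CA·CA·BB·BB·CCA·BB·CCA·BB·CCA·BB·CCA·BB·CCA·CA·CA·CA·CA·BB·BB·CCA
    A ↦ CCA
    B ↦ CA
    C ↦ BB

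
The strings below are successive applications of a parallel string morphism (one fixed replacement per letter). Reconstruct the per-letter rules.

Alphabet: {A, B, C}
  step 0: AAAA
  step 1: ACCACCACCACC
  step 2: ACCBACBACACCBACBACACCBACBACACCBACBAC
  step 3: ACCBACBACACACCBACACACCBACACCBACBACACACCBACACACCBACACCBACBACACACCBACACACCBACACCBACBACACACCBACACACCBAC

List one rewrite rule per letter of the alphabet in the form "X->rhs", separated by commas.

A->ACC, B->AC, C->BAC

  step 2 ⇒ step 3: ACCBACBACACCBACBACACCBACBACACCBACBAC ⇒ ACC·BAC·BAC·AC·ACC·BAC·AC·ACC·BAC·ACC·BAC·BAC·AC·ACC·BAC·AC·ACC·BAC·ACC·BAC·BAC·AC·ACC·BAC·AC·ACC·BAC·ACC·BAC·BAC·AC·ACC·BAC·AC·ACC·BAC
    A ↦ ACC
    B ↦ AC
    C ↦ BAC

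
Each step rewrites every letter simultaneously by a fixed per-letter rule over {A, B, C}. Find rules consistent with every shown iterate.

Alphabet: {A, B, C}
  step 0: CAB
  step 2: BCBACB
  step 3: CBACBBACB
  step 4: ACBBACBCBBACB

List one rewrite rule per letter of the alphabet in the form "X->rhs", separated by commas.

A->B, B->CB, C->A

  step 3 ⇒ step 4: CBACBBACB ⇒ A·CB·B·A·CB·CB·B·A·CB
    A ↦ B
    B ↦ CB
    C ↦ A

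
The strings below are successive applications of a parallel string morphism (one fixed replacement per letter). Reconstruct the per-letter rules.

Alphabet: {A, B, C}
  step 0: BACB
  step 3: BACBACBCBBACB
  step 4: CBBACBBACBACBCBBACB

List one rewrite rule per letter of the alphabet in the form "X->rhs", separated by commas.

A->B, B->CB, C->A

  step 3 ⇒ step 4: BACBACBCBBACB ⇒ CB·B·A·CB·B·A·CB·A·CB·CB·B·A·CB
    A ↦ B
    B ↦ CB
    C ↦ A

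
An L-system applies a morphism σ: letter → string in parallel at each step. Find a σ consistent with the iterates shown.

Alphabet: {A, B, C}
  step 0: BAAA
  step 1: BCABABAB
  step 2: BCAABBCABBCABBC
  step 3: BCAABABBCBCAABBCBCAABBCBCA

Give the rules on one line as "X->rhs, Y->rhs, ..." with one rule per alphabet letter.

A->AB, B->BC, C->A

  step 2 ⇒ step 3: BCAABBCABBCABBC ⇒ BC·A·AB·AB·BC·BC·A·AB·BC·BC·A·AB·BC·BC·A
    A ↦ AB
    B ↦ BC
    C ↦ A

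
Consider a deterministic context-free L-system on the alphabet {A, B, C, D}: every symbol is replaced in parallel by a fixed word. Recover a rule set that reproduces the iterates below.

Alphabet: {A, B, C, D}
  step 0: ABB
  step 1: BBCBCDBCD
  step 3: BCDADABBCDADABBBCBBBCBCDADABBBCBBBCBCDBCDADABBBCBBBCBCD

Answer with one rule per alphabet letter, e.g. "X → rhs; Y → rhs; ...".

  step 0 ⇒ step 1: ABB ⇒ BBC·BCD·BCD
    A ↦ BBC
    B ↦ BCD
    C ↦ ADA  (constrained at step 1)
    D ↦ B  (constrained at step 1)

A->BBC, B->BCD, C->ADA, D->B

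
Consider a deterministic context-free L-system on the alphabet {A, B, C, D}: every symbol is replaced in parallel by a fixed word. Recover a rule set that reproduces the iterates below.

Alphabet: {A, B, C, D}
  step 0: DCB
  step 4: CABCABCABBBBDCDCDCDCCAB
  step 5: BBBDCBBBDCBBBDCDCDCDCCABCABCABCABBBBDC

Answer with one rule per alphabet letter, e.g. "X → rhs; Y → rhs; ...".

A->BB, B->DC, C->B, D->CA

  step 4 ⇒ step 5: CABCABCABBBBDCDCDCDCCAB ⇒ B·BB·DC·B·BB·DC·B·BB·DC·DC·DC·DC·CA·B·CA·B·CA·B·CA·B·B·BB·DC
    A ↦ BB
    B ↦ DC
    C ↦ B
    D ↦ CA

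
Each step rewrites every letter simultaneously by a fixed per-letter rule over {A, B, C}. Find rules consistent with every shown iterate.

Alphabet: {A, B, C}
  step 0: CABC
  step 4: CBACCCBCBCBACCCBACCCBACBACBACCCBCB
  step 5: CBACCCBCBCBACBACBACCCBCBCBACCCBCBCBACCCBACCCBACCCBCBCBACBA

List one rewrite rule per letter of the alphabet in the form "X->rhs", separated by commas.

  step 4 ⇒ step 5: CBACCCBCBCBACCCBACCCBACBACBACCCBCB ⇒ CB·A·CC·CB·CB·CB·A·CB·A·CB·A·CC·CB·CB·CB·A·CC·CB·CB·CB·A·CC·CB·A·CC·CB·A·CC·CB·CB·CB·A·CB·A
    A ↦ CC
    B ↦ A
    C ↦ CB

A->CC, B->A, C->CB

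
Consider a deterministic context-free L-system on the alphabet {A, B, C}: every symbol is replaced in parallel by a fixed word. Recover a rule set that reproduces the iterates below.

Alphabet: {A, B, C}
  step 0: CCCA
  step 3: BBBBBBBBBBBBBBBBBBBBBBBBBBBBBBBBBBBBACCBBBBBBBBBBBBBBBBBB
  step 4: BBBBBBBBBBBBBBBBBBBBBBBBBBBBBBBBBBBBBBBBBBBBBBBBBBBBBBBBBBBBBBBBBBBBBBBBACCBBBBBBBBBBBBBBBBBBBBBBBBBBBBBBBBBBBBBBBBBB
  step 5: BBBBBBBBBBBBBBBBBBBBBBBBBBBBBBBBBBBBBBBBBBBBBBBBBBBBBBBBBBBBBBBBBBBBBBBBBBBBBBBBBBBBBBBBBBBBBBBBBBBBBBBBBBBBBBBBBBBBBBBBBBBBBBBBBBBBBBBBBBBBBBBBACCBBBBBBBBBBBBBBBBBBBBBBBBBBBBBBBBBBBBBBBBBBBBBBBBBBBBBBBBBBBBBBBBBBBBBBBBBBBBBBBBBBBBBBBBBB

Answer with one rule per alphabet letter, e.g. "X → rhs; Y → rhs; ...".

A->ACC, B->BB, C->BBB

  step 4 ⇒ step 5: BBBBBBBBBBBBBBBBBBBBBBBBBBBBBBBBBBBBBBBBBBBBBBBBBBBBBBBBBBBBBBBBBBBBBBBBACCBBBBBBBBBBBBBBBBBBBBBBBBBBBBBBBBBBBBBBBBBB ⇒ BB·BB·BB·BB·BB·BB·BB·BB·BB·BB·BB·BB·BB·BB·BB·BB·BB·BB·BB·BB·BB·BB·BB·BB·BB·BB·BB·BB·BB·BB·BB·BB·BB·BB·BB·BB·BB·BB·BB·BB·BB·BB·BB·BB·BB·BB·BB·BB·BB·BB·BB·BB·BB·BB·BB·BB·BB·BB·BB·BB·BB·BB·BB·BB·BB·BB·BB·BB·BB·BB·BB·BB·ACC·BBB·BBB·BB·BB·BB·BB·BB·BB·BB·BB·BB·BB·BB·BB·BB·BB·BB·BB·BB·BB·BB·BB·BB·BB·BB·BB·BB·BB·BB·BB·BB·BB·BB·BB·BB·BB·BB·BB·BB·BB·BB·BB·BB·BB
    A ↦ ACC
    B ↦ BB
    C ↦ BBB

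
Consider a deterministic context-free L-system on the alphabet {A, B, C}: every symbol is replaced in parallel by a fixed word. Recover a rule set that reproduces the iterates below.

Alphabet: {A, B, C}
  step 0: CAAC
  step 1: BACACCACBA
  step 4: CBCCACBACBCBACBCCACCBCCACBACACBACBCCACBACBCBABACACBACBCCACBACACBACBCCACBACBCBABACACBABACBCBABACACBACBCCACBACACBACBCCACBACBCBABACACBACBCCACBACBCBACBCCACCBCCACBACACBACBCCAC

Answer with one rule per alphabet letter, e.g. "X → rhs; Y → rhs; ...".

A->CAC, B->CBC, C->BA

  step 0 ⇒ step 1: CAAC ⇒ BA·CAC·CAC·BA
    A ↦ CAC
    C ↦ BA
    B ↦ CBC  (constrained at step 1)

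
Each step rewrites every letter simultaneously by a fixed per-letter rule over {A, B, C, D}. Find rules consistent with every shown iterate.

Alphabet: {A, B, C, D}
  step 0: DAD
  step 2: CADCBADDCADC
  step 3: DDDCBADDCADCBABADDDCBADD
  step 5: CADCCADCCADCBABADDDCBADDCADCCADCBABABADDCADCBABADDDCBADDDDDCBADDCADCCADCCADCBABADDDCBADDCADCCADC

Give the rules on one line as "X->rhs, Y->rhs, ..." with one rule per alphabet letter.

A->DC, B->CA, C->DD, D->BA

  step 2 ⇒ step 3: CADCBADDCADC ⇒ DD·DC·BA·DD·CA·DC·BA·BA·DD·DC·BA·DD
    A ↦ DC
    B ↦ CA
    C ↦ DD
    D ↦ BA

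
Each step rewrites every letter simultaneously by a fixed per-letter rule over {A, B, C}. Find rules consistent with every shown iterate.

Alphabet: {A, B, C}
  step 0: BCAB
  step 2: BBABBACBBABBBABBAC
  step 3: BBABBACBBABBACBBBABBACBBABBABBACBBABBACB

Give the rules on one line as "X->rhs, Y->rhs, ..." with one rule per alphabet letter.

A->C, B->BBA, C->B

  step 2 ⇒ step 3: BBABBACBBABBBABBAC ⇒ BBA·BBA·C·BBA·BBA·C·B·BBA·BBA·C·BBA·BBA·BBA·C·BBA·BBA·C·B
    A ↦ C
    B ↦ BBA
    C ↦ B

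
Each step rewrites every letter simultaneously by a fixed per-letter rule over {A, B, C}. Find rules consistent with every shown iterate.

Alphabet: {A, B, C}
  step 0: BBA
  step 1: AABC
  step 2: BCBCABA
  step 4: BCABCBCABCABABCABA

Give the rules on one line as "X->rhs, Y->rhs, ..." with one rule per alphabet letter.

  step 1 ⇒ step 2: AABC ⇒ BC·BC·A·BA
    A ↦ BC
    B ↦ A
    C ↦ BA

A->BC, B->A, C->BA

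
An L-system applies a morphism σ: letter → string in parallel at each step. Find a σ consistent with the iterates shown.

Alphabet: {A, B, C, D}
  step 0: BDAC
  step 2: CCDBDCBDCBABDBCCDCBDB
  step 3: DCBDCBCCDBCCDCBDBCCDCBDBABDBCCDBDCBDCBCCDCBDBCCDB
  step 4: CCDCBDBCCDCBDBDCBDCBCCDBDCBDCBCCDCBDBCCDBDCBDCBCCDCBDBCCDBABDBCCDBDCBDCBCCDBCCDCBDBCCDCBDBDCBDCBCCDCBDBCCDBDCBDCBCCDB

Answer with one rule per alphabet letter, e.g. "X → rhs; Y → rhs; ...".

  step 3 ⇒ step 4: DCBDCBCCDBCCDCBDBCCDCBDBABDBCCDBDCBDCBCCDCBDBCCDB ⇒ CC·DCB·DB·CC·DCB·DB·DCB·DCB·CC·DB·DCB·DCB·CC·DCB·DB·CC·DB·DCB·DCB·CC·DCB·DB·CC·DB·AB·DB·CC·DB·DCB·DCB·CC·DB·CC·DCB·DB·CC·DCB·DB·DCB·DCB·CC·DCB·DB·CC·DB·DCB·DCB·CC·DB
    A ↦ AB
    B ↦ DB
    C ↦ DCB
    D ↦ CC

A->AB, B->DB, C->DCB, D->CC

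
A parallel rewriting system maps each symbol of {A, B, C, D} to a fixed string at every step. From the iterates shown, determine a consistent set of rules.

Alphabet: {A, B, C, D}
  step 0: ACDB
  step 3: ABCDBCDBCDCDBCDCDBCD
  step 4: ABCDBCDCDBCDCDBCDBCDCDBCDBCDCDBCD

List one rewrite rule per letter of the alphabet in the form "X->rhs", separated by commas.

  step 3 ⇒ step 4: ABCDBCDBCDCDBCDCDBCD ⇒ AB·CD·B·CD·CD·B·CD·CD·B·CD·B·CD·CD·B·CD·B·CD·CD·B·CD
    A ↦ AB
    B ↦ CD
    C ↦ B
    D ↦ CD

A->AB, B->CD, C->B, D->CD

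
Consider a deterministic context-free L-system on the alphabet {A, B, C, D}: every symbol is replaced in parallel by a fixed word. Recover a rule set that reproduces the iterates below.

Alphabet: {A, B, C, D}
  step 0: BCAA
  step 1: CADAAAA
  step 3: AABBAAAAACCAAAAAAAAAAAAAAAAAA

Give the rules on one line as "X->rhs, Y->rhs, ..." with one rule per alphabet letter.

  step 0 ⇒ step 1: BCAA ⇒ C·AD·AA·AA
    A ↦ AA
    B ↦ C
    C ↦ AD
    D ↦ BBA  (constrained at step 1)

A->AA, B->C, C->AD, D->BBA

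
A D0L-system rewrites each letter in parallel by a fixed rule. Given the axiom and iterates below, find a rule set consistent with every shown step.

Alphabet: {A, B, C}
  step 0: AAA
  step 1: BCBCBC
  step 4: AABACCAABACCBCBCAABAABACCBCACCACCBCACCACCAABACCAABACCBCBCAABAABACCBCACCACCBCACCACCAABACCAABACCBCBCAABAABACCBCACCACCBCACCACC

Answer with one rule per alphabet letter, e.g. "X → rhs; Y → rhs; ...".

A->BC, B->AAB, C->ACC

  step 0 ⇒ step 1: AAA ⇒ BC·BC·BC
    A ↦ BC
    B ↦ AAB  (constrained at step 1)
    C ↦ ACC  (constrained at step 1)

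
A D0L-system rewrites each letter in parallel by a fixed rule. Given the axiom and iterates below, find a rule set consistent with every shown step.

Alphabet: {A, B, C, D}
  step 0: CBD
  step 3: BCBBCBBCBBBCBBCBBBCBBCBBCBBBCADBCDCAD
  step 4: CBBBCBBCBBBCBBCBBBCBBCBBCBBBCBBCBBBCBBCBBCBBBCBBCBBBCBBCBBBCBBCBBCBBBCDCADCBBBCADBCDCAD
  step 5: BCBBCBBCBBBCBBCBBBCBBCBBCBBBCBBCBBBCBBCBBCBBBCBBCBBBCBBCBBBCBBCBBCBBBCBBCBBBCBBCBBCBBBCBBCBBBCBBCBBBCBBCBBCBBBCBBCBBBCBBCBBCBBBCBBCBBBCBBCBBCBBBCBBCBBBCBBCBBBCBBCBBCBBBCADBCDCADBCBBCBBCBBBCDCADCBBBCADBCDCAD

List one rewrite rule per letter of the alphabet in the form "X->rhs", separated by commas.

  step 4 ⇒ step 5: CBBBCBBCBBBCBBCBBBCBBCBBCBBBCBBCBBBCBBCBBCBBBCBBCBBBCBBCBBBCBBCBBCBBBCDCADCBBBCADBCDCAD ⇒ B·CBB·CBB·CBB·B·CBB·CBB·B·CBB·CBB·CBB·B·CBB·CBB·B·CBB·CBB·CBB·B·CBB·CBB·B·CBB·CBB·B·CBB·CBB·CBB·B·CBB·CBB·B·CBB·CBB·CBB·B·CBB·CBB·B·CBB·CBB·B·CBB·CBB·CBB·B·CBB·CBB·B·CBB·CBB·CBB·B·CBB·CBB·B·CBB·CBB·CBB·B·CBB·CBB·B·CBB·CBB·B·CBB·CBB·CBB·B·CAD·B·CD·CAD·B·CBB·CBB·CBB·B·CD·CAD·CBB·B·CAD·B·CD·CAD
    A ↦ CD
    B ↦ CBB
    C ↦ B
    D ↦ CAD

A->CD, B->CBB, C->B, D->CAD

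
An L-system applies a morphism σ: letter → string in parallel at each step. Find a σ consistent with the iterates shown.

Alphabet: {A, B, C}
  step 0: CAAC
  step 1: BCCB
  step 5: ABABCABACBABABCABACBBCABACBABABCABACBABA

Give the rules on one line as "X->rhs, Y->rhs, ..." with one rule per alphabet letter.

A->C, B->ABA, C->B

  step 0 ⇒ step 1: CAAC ⇒ B·C·C·B
    A ↦ C
    C ↦ B
    B ↦ ABA  (constrained at step 1)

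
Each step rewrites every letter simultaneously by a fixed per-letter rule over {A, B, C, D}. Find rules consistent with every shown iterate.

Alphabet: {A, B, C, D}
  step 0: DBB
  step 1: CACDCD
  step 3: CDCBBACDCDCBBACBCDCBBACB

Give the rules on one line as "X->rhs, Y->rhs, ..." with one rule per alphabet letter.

  step 0 ⇒ step 1: DBB ⇒ CA·CD·CD
    B ↦ CD
    D ↦ CA
    A ↦ CB  (constrained at step 1)
    C ↦ BA  (constrained at step 1)

A->CB, B->CD, C->BA, D->CA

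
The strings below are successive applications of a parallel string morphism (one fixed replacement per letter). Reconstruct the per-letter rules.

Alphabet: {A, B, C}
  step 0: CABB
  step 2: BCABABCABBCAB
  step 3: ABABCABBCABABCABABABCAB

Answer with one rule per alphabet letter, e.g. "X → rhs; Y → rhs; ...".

A->BC, B->AB, C->A

  step 2 ⇒ step 3: BCABABCABBCAB ⇒ AB·A·BC·AB·BC·AB·A·BC·AB·AB·A·BC·AB
    A ↦ BC
    B ↦ AB
    C ↦ A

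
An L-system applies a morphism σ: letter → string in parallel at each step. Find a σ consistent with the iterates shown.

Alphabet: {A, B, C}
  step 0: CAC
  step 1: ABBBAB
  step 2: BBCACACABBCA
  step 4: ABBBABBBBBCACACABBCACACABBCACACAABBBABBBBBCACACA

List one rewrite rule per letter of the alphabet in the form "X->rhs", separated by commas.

A->BB, B->CA, C->AB

  step 1 ⇒ step 2: ABBBAB ⇒ BB·CA·CA·CA·BB·CA
    A ↦ BB
    B ↦ CA
  step 0 ⇒ step 1: CAC ⇒ AB·BB·AB
    C ↦ AB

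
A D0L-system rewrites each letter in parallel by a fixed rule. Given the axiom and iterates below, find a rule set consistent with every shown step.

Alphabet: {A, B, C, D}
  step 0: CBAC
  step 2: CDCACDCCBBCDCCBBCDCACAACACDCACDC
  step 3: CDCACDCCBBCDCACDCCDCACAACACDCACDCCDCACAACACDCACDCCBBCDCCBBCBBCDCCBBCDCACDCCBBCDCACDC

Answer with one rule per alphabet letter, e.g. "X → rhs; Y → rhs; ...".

A->CBB, B->ACA, C->CDC, D->A

  step 2 ⇒ step 3: CDCACDCCBBCDCCBBCDCACAACACDCACDC ⇒ CDC·A·CDC·CBB·CDC·A·CDC·CDC·ACA·ACA·CDC·A·CDC·CDC·ACA·ACA·CDC·A·CDC·CBB·CDC·CBB·CBB·CDC·CBB·CDC·A·CDC·CBB·CDC·A·CDC
    A ↦ CBB
    B ↦ ACA
    C ↦ CDC
    D ↦ A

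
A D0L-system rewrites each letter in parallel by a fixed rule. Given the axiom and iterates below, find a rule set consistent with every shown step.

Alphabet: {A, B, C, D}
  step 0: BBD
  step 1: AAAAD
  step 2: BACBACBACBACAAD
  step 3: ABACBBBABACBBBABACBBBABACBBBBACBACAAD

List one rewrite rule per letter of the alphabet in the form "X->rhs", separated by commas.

  step 2 ⇒ step 3: BACBACBACBACAAD ⇒ A·BAC·BBB·A·BAC·BBB·A·BAC·BBB·A·BAC·BBB·BAC·BAC·AAD
    A ↦ BAC
    B ↦ A
    C ↦ BBB
    D ↦ AAD

A->BAC, B->A, C->BBB, D->AAD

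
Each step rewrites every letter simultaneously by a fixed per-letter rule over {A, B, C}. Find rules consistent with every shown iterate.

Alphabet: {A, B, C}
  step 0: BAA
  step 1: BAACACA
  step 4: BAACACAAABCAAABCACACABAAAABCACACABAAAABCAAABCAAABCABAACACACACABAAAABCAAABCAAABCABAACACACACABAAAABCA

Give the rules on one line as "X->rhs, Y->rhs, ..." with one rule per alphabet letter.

A->CA, B->BAA, C->AAB

  step 0 ⇒ step 1: BAA ⇒ BAA·CA·CA
    A ↦ CA
    B ↦ BAA
    C ↦ AAB  (constrained at step 1)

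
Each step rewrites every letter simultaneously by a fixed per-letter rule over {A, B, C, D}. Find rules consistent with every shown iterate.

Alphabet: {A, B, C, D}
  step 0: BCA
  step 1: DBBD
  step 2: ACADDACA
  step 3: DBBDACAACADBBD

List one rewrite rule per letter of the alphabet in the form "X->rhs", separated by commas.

A->D, B->D, C->BB, D->ACA

  step 2 ⇒ step 3: ACADDACA ⇒ D·BB·D·ACA·ACA·D·BB·D
    A ↦ D
    C ↦ BB
    D ↦ ACA
  step 0 ⇒ step 1: BCA ⇒ D·BB·D
    B ↦ D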